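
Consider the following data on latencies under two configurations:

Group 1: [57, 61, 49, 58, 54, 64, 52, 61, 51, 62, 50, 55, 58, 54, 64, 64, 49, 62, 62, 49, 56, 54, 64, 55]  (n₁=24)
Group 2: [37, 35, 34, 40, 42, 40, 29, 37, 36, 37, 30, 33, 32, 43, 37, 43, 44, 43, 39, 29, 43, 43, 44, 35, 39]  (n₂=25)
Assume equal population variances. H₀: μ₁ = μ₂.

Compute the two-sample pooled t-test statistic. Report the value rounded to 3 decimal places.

x̄₁=56.875, s₁=5.286, n₁=24
x̄₂=37.760, s₂=4.790, n₂=25
s_p² = [23·5.286² + 24·4.790²]/47 = 25.3869
SE = √(s_p²·(1/24+1/25)) = 1.4399
t = (56.875−37.760)/1.4399 = 13.2754
df = 47

test statistic = 13.275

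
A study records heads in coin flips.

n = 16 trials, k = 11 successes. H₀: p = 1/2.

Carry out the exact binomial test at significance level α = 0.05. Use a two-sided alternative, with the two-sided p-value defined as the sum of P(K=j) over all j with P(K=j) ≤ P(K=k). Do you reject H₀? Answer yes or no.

reject H₀: no

Exact binomial: n=16, k=11, p₀=1/2=0.5000
P(X=j) = C(n,j)·p₀^j·(1−p₀)^(n−j); p = Σ P(X=j) over j with P(X=j) ≤ P(X=11)
p-value (two-sided) = 0.21011
At α=0.05: p ≥ α → fail to reject H₀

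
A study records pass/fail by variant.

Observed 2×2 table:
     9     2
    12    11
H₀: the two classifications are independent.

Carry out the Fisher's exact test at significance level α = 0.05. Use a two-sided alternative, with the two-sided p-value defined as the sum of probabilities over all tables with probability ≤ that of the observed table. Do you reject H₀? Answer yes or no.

reject H₀: no

Margins: r₁=11, r₂=23, c₁=21, c₂=13, n=34
p_obs = C(11,9)·C(23,12)/C(34,21); sum pmf over tables with pmf ≤ p_obs
p-value (two-sided) = 0.13982
At α=0.05: p ≥ α → fail to reject H₀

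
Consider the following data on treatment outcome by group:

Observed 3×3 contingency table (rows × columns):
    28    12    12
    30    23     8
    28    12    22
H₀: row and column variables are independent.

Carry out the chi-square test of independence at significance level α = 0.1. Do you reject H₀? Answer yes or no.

reject H₀: yes

Row totals [52, 61, 62], col totals [86, 47, 42], n=175
χ² = (28−25.55)²/25.55 + (12−13.97)²/13.97 + (12−12.48)²/12.48 + (30−29.98)²/29.98 + (23−16.38)²/16.38 + (8−14.64)²/14.64 + (28−30.47)²/30.47 + (12−16.65)²/16.65 + (22−14.88)²/14.88 = 11.1197
df = 4
p-value (upper-tail) = 0.02525
At α=0.1: p < α → reject H₀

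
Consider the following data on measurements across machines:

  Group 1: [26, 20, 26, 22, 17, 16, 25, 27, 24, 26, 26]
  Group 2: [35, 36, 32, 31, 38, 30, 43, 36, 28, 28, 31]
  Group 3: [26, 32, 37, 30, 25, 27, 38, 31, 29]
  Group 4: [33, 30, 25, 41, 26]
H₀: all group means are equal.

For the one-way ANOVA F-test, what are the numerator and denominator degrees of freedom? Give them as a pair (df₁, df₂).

degrees of freedom = [3, 32]

k = 4 groups, N = 36 total
df = (k−1, N−k) = (4−1, 36−4) = (3, 32)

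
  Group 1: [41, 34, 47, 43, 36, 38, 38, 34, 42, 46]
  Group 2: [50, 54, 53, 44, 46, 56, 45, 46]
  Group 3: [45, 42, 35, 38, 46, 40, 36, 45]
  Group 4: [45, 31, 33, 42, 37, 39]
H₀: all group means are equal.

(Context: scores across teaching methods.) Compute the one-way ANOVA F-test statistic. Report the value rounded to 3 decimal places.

test statistic = 8.794

Group means [39.90, 49.25, 40.88, 37.83], grand mean 42.094
SSB = Σnᵢ(x̄ᵢ−x̄)² = 578.610; SSW = ΣΣ(x−x̄ᵢ)² = 614.108
MSB = 578.610/3 = 192.8701; MSW = 614.108/28 = 21.9324
F = MSB/MSW = 8.7938
df = (3, 28)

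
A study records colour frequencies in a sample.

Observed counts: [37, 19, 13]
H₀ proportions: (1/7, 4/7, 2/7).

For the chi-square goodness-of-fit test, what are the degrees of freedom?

degrees of freedom = 2

df = k − 1 = 3 − 1 = 2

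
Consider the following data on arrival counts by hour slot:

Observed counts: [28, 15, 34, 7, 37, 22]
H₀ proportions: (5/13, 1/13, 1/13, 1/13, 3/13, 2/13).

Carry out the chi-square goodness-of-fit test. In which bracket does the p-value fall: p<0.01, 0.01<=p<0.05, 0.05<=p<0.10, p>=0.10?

n = 143; E_i = n·p_i = [55.00, 11.00, 11.00, 11.00, 33.00, 22.00]
χ² = (28−55.00)²/55.00 + (15−11.00)²/11.00 + (34−11.00)²/11.00 + (7−11.00)²/11.00 + (37−33.00)²/33.00 + (22−22.00)²/22.00 = 64.7394
df = 5
p-value (upper-tail) = 0.00000
→ bracket: p<0.01

p-value bracket: p<0.01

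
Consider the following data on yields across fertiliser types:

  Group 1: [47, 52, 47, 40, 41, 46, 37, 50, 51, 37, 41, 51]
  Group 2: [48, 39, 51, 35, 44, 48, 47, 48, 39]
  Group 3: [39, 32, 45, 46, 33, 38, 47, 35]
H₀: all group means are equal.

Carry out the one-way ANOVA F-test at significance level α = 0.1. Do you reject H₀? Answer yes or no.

Group means [45.00, 44.33, 39.38], grand mean 43.241
SSB = Σnᵢ(x̄ᵢ−x̄)² = 167.435; SSW = ΣΣ(x−x̄ᵢ)² = 825.875
MSB = 167.435/2 = 83.7177; MSW = 825.875/26 = 31.7644
F = MSB/MSW = 2.6356
df = (2, 26)
p-value (upper-tail) = 0.09074
At α=0.1: p < α → reject H₀

reject H₀: yes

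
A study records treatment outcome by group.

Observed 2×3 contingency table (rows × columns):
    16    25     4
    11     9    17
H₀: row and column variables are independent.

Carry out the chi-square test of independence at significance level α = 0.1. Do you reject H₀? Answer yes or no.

Row totals [45, 37], col totals [27, 34, 21], n=82
χ² = (16−14.82)²/14.82 + (25−18.66)²/18.66 + (4−11.52)²/11.52 + (11−12.18)²/12.18 + (9−15.34)²/15.34 + (17−9.48)²/9.48 = 15.8736
df = 2
p-value (upper-tail) = 0.00036
At α=0.1: p < α → reject H₀

reject H₀: yes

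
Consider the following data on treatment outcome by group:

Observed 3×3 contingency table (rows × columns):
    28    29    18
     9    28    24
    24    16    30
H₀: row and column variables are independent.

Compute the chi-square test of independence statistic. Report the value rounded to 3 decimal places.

test statistic = 15.968

Row totals [75, 61, 70], col totals [61, 73, 72], n=206
χ² = (28−22.21)²/22.21 + (29−26.58)²/26.58 + (18−26.21)²/26.21 + (9−18.06)²/18.06 + (28−21.62)²/21.62 + (24−21.32)²/21.32 + (24−20.73)²/20.73 + (16−24.81)²/24.81 + (30−24.47)²/24.47 = 15.9679
df = 4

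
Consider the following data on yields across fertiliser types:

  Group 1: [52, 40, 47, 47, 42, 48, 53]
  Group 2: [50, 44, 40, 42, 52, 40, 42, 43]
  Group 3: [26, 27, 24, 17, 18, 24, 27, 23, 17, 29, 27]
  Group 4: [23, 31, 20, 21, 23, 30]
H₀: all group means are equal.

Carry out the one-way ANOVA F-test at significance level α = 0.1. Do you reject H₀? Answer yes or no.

reject H₀: yes

Group means [47.00, 44.12, 23.55, 24.67], grand mean 34.031
SSB = Σnᵢ(x̄ᵢ−x̄)² = 3728.033; SSW = ΣΣ(x−x̄ᵢ)² = 574.936
MSB = 3728.033/3 = 1242.6777; MSW = 574.936/28 = 20.5334
F = MSB/MSW = 60.5198
df = (3, 28)
p-value (upper-tail) = 0.00000
At α=0.1: p < α → reject H₀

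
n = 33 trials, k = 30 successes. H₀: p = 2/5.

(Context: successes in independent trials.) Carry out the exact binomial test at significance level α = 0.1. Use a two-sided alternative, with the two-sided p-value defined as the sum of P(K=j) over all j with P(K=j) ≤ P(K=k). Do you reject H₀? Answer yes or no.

reject H₀: yes

Exact binomial: n=33, k=30, p₀=2/5=0.4000
P(X=j) = C(n,j)·p₀^j·(1−p₀)^(n−j); p = Σ P(X=j) over j with P(X=j) ≤ P(X=30)
p-value (two-sided) = 0.00000
At α=0.1: p < α → reject H₀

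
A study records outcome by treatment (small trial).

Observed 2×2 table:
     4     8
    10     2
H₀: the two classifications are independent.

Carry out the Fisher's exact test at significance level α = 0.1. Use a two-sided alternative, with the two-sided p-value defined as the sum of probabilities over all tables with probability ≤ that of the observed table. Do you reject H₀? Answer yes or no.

Margins: r₁=12, r₂=12, c₁=14, c₂=10, n=24
p_obs = C(12,4)·C(12,10)/C(24,14); sum pmf over tables with pmf ≤ p_obs
p-value (two-sided) = 0.03607
At α=0.1: p < α → reject H₀

reject H₀: yes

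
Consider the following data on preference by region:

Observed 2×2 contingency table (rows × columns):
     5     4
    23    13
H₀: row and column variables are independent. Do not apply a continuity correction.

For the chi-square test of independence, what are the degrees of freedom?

df = (r−1)(c−1) = (2−1)·(2−1) = 1

degrees of freedom = 1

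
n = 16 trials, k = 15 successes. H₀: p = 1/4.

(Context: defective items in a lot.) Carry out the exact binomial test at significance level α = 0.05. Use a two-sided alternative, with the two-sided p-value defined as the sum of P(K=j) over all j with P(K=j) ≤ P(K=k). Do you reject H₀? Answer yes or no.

Exact binomial: n=16, k=15, p₀=1/4=0.2500
P(X=j) = C(n,j)·p₀^j·(1−p₀)^(n−j); p = Σ P(X=j) over j with P(X=j) ≤ P(X=15)
p-value (two-sided) = 0.00000
At α=0.05: p < α → reject H₀

reject H₀: yes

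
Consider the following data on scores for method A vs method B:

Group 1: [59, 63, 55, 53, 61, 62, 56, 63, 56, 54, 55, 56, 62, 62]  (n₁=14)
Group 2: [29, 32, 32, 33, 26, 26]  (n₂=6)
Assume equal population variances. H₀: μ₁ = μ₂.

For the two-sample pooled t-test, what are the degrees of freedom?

df = n₁ + n₂ − 2 = 14 + 6 − 2 = 18

degrees of freedom = 18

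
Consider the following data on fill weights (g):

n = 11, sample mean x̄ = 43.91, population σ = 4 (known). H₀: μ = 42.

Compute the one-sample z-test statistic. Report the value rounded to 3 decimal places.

SE = σ/√n = 4/√11 = 1.2060
z = (x̄−μ₀)/SE = (43.91−42)/1.2060 = 1.5837

test statistic = 1.584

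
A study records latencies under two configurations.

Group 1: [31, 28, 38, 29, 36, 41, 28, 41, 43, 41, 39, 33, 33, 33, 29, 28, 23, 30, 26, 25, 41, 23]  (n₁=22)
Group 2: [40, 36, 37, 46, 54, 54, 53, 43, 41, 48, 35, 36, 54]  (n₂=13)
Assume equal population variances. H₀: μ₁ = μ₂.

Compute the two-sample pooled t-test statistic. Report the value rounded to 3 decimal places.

test statistic = -4.897

x̄₁=32.682, s₁=6.387, n₁=22
x̄₂=44.385, s₂=7.545, n₂=13
s_p² = [21·6.387² + 12·7.545²]/33 = 46.6621
SE = √(s_p²·(1/22+1/13)) = 2.3896
t = (32.682−44.385)/2.3896 = -4.8973
df = 33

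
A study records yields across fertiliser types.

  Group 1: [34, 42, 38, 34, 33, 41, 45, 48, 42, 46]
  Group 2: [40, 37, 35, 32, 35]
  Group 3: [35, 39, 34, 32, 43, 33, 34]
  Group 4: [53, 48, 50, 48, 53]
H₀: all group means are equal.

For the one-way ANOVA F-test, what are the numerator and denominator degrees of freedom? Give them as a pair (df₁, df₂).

degrees of freedom = [3, 23]

k = 4 groups, N = 27 total
df = (k−1, N−k) = (4−1, 27−4) = (3, 23)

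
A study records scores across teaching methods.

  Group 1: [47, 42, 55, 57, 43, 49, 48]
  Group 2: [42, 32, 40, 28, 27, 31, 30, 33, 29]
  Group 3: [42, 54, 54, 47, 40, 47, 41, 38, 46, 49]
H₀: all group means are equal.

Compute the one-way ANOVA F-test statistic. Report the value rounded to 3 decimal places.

test statistic = 21.447

Group means [48.71, 32.44, 45.80], grand mean 41.962
SSB = Σnᵢ(x̄ᵢ−x̄)² = 1281.711; SSW = ΣΣ(x−x̄ᵢ)² = 687.251
MSB = 1281.711/2 = 640.8554; MSW = 687.251/23 = 29.8805
F = MSB/MSW = 21.4473
df = (2, 23)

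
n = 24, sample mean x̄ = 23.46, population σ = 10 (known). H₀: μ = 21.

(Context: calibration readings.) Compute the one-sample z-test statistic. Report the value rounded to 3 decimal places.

SE = σ/√n = 10/√24 = 2.0412
z = (x̄−μ₀)/SE = (23.46−21)/2.0412 = 1.2051

test statistic = 1.205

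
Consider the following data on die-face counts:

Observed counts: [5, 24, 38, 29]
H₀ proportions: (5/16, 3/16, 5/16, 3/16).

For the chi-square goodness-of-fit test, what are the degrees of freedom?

degrees of freedom = 3

df = k − 1 = 4 − 1 = 3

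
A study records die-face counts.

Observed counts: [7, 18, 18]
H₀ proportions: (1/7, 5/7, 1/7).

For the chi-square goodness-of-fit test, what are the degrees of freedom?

degrees of freedom = 2

df = k − 1 = 3 − 1 = 2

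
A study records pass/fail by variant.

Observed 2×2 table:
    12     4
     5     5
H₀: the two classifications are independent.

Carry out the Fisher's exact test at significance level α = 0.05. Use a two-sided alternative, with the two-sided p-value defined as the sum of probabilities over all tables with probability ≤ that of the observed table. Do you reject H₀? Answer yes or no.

reject H₀: no

Margins: r₁=16, r₂=10, c₁=17, c₂=9, n=26
p_obs = C(16,12)·C(10,5)/C(26,17); sum pmf over tables with pmf ≤ p_obs
p-value (two-sided) = 0.23412
At α=0.05: p ≥ α → fail to reject H₀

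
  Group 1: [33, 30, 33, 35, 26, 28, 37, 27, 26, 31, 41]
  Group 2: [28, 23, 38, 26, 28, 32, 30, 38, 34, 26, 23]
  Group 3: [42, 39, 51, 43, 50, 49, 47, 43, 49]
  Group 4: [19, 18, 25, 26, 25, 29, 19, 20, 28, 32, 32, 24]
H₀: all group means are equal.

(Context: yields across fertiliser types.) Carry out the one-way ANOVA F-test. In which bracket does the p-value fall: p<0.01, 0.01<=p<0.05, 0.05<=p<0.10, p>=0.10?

Group means [31.55, 29.64, 45.89, 24.75], grand mean 32.163
SSB = Σnᵢ(x̄ᵢ−x̄)² = 2429.449; SSW = ΣΣ(x−x̄ᵢ)² = 930.412
MSB = 2429.449/3 = 809.8163; MSW = 930.412/39 = 23.8567
F = MSB/MSW = 33.9450
df = (3, 39)
p-value (upper-tail) = 0.00000
→ bracket: p<0.01

p-value bracket: p<0.01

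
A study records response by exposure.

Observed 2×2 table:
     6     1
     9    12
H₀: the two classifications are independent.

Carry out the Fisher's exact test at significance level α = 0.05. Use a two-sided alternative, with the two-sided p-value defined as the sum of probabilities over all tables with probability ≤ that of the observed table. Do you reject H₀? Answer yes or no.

Margins: r₁=7, r₂=21, c₁=15, c₂=13, n=28
p_obs = C(7,6)·C(21,9)/C(28,15); sum pmf over tables with pmf ≤ p_obs
p-value (two-sided) = 0.08357
At α=0.05: p ≥ α → fail to reject H₀

reject H₀: no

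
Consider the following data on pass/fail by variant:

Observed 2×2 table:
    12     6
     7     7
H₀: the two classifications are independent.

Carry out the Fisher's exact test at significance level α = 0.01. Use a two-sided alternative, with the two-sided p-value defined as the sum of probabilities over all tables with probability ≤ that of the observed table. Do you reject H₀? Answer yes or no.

Margins: r₁=18, r₂=14, c₁=19, c₂=13, n=32
p_obs = C(18,12)·C(14,7)/C(32,19); sum pmf over tables with pmf ≤ p_obs
p-value (two-sided) = 0.47270
At α=0.01: p ≥ α → fail to reject H₀

reject H₀: no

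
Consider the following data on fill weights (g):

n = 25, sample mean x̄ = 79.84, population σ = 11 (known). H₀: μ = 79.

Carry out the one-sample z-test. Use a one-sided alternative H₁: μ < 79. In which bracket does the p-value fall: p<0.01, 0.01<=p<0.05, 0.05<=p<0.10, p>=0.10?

p-value bracket: p>=0.10

SE = σ/√n = 11/√25 = 2.2000
z = (x̄−μ₀)/SE = (79.84−79)/2.2000 = 0.3818
p-value (one-sided, H₁ less) = 0.64870
→ bracket: p>=0.10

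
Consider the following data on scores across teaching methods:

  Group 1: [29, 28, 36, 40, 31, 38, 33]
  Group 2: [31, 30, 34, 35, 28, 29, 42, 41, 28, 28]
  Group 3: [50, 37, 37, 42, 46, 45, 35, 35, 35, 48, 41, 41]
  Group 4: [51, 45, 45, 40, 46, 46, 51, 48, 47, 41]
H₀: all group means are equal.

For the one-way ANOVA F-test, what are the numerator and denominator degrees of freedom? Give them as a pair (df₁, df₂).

k = 4 groups, N = 39 total
df = (k−1, N−k) = (4−1, 39−4) = (3, 35)

degrees of freedom = [3, 35]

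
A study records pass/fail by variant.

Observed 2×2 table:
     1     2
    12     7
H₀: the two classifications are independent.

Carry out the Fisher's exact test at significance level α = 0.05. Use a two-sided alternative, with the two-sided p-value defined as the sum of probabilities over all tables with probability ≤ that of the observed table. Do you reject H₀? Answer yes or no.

Margins: r₁=3, r₂=19, c₁=13, c₂=9, n=22
p_obs = C(3,1)·C(19,12)/C(22,13); sum pmf over tables with pmf ≤ p_obs
p-value (two-sided) = 0.54416
At α=0.05: p ≥ α → fail to reject H₀

reject H₀: no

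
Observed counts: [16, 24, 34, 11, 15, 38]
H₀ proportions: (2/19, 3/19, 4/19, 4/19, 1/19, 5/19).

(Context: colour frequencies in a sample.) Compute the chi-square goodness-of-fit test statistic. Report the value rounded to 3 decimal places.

test statistic = 20.753

n = 138; E_i = n·p_i = [14.53, 21.79, 29.05, 29.05, 7.26, 36.32]
χ² = (16−14.53)²/14.53 + (24−21.79)²/21.79 + (34−29.05)²/29.05 + (11−29.05)²/29.05 + (15−7.26)²/7.26 + (38−36.32)²/36.32 = 20.7533
df = 5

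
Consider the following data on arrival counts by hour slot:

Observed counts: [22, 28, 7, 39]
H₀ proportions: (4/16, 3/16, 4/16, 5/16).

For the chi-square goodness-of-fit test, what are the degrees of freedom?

df = k − 1 = 4 − 1 = 3

degrees of freedom = 3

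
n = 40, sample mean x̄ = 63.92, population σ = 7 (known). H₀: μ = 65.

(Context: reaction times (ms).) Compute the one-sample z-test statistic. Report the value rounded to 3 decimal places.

SE = σ/√n = 7/√40 = 1.1068
z = (x̄−μ₀)/SE = (63.92−65)/1.1068 = -0.9758

test statistic = -0.976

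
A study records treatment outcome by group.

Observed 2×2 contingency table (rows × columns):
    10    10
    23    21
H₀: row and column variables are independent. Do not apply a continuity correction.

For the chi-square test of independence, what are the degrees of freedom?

df = (r−1)(c−1) = (2−1)·(2−1) = 1

degrees of freedom = 1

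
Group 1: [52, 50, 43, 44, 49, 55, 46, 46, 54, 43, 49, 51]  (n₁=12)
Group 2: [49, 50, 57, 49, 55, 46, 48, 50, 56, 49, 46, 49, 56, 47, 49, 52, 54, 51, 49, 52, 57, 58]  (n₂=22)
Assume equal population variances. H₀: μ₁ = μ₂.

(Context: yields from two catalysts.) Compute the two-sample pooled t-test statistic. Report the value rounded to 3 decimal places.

x̄₁=48.500, s₁=4.123, n₁=12
x̄₂=51.318, s₂=3.759, n₂=22
s_p² = [11·4.123² + 21·3.759²]/32 = 15.1179
SE = √(s_p²·(1/12+1/22)) = 1.3954
t = (48.500−51.318)/1.3954 = -2.0197
df = 32

test statistic = -2.020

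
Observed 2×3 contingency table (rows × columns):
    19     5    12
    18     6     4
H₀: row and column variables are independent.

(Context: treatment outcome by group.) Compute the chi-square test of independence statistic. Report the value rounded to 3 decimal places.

Row totals [36, 28], col totals [37, 11, 16], n=64
χ² = (19−20.81)²/20.81 + (5−6.19)²/6.19 + (12−9.00)²/9.00 + (18−16.19)²/16.19 + (6−4.81)²/4.81 + (4−7.00)²/7.00 = 3.1674
df = 2

test statistic = 3.167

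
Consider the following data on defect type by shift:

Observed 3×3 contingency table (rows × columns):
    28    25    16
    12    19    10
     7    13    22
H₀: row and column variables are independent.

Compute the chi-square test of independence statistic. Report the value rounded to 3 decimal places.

test statistic = 14.207

Row totals [69, 41, 42], col totals [47, 57, 48], n=152
χ² = (28−21.34)²/21.34 + (25−25.88)²/25.88 + (16−21.79)²/21.79 + (12−12.68)²/12.68 + (19−15.38)²/15.38 + (10−12.95)²/12.95 + (7−12.99)²/12.99 + (13−15.75)²/15.75 + (22−13.26)²/13.26 = 14.2067
df = 4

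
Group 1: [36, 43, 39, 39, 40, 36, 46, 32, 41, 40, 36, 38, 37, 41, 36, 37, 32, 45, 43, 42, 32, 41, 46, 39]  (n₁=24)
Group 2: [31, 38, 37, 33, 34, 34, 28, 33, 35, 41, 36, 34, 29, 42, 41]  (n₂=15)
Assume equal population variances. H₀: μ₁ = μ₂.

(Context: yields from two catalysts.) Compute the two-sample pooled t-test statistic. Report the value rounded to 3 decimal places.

x̄₁=39.042, s₁=4.070, n₁=24
x̄₂=35.067, s₂=4.200, n₂=15
s_p² = [23·4.070² + 14·4.200²]/37 = 16.9700
SE = √(s_p²·(1/24+1/15)) = 1.3559
t = (39.042−35.067)/1.3559 = 2.9317
df = 37

test statistic = 2.932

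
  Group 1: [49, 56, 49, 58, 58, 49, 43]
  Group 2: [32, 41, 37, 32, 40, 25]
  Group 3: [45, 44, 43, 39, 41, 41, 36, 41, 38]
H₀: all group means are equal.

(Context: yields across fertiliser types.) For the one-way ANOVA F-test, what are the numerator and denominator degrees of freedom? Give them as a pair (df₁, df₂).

degrees of freedom = [2, 19]

k = 3 groups, N = 22 total
df = (k−1, N−k) = (3−1, 22−3) = (2, 19)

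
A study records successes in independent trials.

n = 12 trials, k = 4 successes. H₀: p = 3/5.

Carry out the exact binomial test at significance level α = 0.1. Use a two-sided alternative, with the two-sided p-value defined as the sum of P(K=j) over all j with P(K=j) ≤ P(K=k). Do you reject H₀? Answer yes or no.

reject H₀: yes

Exact binomial: n=12, k=4, p₀=3/5=0.6000
P(X=j) = C(n,j)·p₀^j·(1−p₀)^(n−j); p = Σ P(X=j) over j with P(X=j) ≤ P(X=4)
p-value (two-sided) = 0.07690
At α=0.1: p < α → reject H₀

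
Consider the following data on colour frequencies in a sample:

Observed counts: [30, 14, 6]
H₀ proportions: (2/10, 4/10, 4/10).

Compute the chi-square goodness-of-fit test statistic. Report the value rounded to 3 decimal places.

test statistic = 51.600

n = 50; E_i = n·p_i = [10.00, 20.00, 20.00]
χ² = (30−10.00)²/10.00 + (14−20.00)²/20.00 + (6−20.00)²/20.00 = 51.6000
df = 2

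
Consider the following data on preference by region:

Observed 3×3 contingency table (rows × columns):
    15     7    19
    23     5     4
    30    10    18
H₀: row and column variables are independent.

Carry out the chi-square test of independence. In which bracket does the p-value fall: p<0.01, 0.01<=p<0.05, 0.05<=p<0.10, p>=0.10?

Row totals [41, 32, 58], col totals [68, 22, 41], n=131
χ² = (15−21.28)²/21.28 + (7−6.89)²/6.89 + (19−12.83)²/12.83 + (23−16.61)²/16.61 + (5−5.37)²/5.37 + (4−10.02)²/10.02 + (30−30.11)²/30.11 + (10−9.74)²/9.74 + (18−18.15)²/18.15 = 10.9263
df = 4
p-value (upper-tail) = 0.02741
→ bracket: 0.01<=p<0.05

p-value bracket: 0.01<=p<0.05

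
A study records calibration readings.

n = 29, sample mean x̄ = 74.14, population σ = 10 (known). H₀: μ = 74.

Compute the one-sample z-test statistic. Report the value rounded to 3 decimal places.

SE = σ/√n = 10/√29 = 1.8570
z = (x̄−μ₀)/SE = (74.14−74)/1.8570 = 0.0754

test statistic = 0.075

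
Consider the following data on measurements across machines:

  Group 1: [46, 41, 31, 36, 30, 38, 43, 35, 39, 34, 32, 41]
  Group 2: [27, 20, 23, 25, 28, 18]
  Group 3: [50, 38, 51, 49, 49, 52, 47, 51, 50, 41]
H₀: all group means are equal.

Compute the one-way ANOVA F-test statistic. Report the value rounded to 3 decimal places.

Group means [37.17, 23.50, 47.80], grand mean 38.036
SSB = Σnᵢ(x̄ᵢ−x̄)² = 2230.198; SSW = ΣΣ(x−x̄ᵢ)² = 548.767
MSB = 2230.198/2 = 1115.0988; MSW = 548.767/25 = 21.9507
F = MSB/MSW = 50.8002
df = (2, 25)

test statistic = 50.800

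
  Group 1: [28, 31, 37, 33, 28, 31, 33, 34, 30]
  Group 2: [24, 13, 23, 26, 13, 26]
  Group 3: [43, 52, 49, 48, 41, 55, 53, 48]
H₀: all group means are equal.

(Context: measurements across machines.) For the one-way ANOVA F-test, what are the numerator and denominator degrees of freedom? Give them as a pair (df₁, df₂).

k = 3 groups, N = 23 total
df = (k−1, N−k) = (3−1, 23−3) = (2, 20)

degrees of freedom = [2, 20]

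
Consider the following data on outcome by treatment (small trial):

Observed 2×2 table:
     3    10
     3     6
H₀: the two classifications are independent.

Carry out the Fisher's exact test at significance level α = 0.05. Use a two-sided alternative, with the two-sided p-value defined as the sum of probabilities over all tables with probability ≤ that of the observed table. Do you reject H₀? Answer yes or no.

reject H₀: no

Margins: r₁=13, r₂=9, c₁=6, c₂=16, n=22
p_obs = C(13,3)·C(9,3)/C(22,6); sum pmf over tables with pmf ≤ p_obs
p-value (two-sided) = 0.65502
At α=0.05: p ≥ α → fail to reject H₀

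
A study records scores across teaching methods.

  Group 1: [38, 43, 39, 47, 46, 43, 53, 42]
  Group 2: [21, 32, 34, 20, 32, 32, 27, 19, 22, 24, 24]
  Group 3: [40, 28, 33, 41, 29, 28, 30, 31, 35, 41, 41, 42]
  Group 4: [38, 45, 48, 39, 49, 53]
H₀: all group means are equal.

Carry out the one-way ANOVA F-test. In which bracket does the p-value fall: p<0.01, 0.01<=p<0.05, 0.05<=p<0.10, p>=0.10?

p-value bracket: p<0.01

Group means [43.88, 26.09, 34.92, 45.33], grand mean 35.919
SSB = Σnᵢ(x̄ᵢ−x̄)² = 2112.723; SSW = ΣΣ(x−x̄ᵢ)² = 1002.034
MSB = 2112.723/3 = 704.2409; MSW = 1002.034/33 = 30.3647
F = MSB/MSW = 23.1928
df = (3, 33)
p-value (upper-tail) = 0.00000
→ bracket: p<0.01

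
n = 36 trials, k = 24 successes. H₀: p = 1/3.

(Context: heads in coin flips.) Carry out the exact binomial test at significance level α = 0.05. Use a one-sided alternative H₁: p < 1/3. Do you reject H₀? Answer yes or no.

Exact binomial: n=36, k=24, p₀=1/3=0.3333
P(X≤24) from Σ C(n,i)·p₀^i·(1−p₀)^(n−i)
p-value (one-sided, H₁ less) = 0.99999
At α=0.05: p ≥ α → fail to reject H₀

reject H₀: no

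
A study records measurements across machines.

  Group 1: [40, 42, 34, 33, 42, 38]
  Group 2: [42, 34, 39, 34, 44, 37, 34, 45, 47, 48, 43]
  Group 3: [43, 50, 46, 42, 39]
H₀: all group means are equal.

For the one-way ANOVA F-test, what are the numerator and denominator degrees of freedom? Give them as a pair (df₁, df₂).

degrees of freedom = [2, 19]

k = 3 groups, N = 22 total
df = (k−1, N−k) = (3−1, 22−3) = (2, 19)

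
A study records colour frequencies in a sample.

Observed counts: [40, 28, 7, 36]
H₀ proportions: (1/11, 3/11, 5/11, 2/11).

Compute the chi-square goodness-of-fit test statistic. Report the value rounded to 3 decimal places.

n = 111; E_i = n·p_i = [10.09, 30.27, 50.45, 20.18]
χ² = (40−10.09)²/10.09 + (28−30.27)²/30.27 + (7−50.45)²/50.45 + (36−20.18)²/20.18 = 138.6438
df = 3

test statistic = 138.644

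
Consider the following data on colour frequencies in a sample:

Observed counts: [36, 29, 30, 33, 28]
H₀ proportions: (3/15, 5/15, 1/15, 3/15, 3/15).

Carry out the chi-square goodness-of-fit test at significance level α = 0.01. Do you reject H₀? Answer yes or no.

reject H₀: yes

n = 156; E_i = n·p_i = [31.20, 52.00, 10.40, 31.20, 31.20]
χ² = (36−31.20)²/31.20 + (29−52.00)²/52.00 + (30−10.40)²/10.40 + (33−31.20)²/31.20 + (28−31.20)²/31.20 = 48.2821
df = 4
p-value (upper-tail) = 0.00000
At α=0.01: p < α → reject H₀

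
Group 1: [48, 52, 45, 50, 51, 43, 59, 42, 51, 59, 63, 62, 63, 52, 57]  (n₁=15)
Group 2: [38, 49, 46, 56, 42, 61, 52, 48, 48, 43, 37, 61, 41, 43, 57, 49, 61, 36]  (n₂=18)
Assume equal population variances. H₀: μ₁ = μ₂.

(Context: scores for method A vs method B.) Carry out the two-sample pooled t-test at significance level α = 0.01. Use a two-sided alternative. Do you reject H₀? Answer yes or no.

x̄₁=53.133, s₁=7.060, n₁=15
x̄₂=48.222, s₂=8.307, n₂=18
s_p² = [14·7.060² + 17·8.307²]/31 = 60.3498
SE = √(s_p²·(1/15+1/18)) = 2.7159
t = (53.133−48.222)/2.7159 = 1.8083
df = 31
p-value (two-sided) = 0.08027
At α=0.01: p ≥ α → fail to reject H₀

reject H₀: no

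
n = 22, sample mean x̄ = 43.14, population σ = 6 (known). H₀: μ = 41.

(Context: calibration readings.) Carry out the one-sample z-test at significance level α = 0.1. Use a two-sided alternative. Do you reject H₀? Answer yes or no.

reject H₀: yes

SE = σ/√n = 6/√22 = 1.2792
z = (x̄−μ₀)/SE = (43.14−41)/1.2792 = 1.6729
p-value (two-sided) = 0.09434
At α=0.1: p < α → reject H₀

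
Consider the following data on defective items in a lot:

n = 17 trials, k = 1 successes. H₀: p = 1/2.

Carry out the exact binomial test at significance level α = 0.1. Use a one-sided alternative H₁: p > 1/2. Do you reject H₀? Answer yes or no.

Exact binomial: n=17, k=1, p₀=1/2=0.5000
P(X≥1) from Σ C(n,i)·p₀^i·(1−p₀)^(n−i)
p-value (one-sided, H₁ greater) = 0.99999
At α=0.1: p ≥ α → fail to reject H₀

reject H₀: no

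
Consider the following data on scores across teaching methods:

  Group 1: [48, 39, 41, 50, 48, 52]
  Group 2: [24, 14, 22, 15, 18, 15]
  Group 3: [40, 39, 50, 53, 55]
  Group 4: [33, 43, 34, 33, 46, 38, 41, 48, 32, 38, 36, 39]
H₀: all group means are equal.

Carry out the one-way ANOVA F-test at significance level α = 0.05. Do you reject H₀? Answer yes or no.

reject H₀: yes

Group means [46.33, 18.00, 47.40, 38.42], grand mean 37.379
SSB = Σnᵢ(x̄ᵢ−x̄)² = 3249.378; SSW = ΣΣ(x−x̄ᵢ)² = 743.450
MSB = 3249.378/3 = 1083.1259; MSW = 743.450/25 = 29.7380
F = MSB/MSW = 36.4223
df = (3, 25)
p-value (upper-tail) = 0.00000
At α=0.05: p < α → reject H₀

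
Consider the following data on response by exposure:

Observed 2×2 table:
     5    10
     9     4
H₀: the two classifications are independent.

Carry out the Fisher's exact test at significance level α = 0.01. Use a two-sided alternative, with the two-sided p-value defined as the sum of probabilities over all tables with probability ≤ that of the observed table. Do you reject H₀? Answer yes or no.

Margins: r₁=15, r₂=13, c₁=14, c₂=14, n=28
p_obs = C(15,5)·C(13,9)/C(28,14); sum pmf over tables with pmf ≤ p_obs
p-value (two-sided) = 0.12835
At α=0.01: p ≥ α → fail to reject H₀

reject H₀: no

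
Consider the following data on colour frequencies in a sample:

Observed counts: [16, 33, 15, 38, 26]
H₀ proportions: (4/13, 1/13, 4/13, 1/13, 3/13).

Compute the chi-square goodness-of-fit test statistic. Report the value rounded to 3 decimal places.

n = 128; E_i = n·p_i = [39.38, 9.85, 39.38, 9.85, 29.54]
χ² = (16−39.38)²/39.38 + (33−9.85)²/9.85 + (15−39.38)²/39.38 + (38−9.85)²/9.85 + (26−29.54)²/29.54 = 164.3561
df = 4

test statistic = 164.356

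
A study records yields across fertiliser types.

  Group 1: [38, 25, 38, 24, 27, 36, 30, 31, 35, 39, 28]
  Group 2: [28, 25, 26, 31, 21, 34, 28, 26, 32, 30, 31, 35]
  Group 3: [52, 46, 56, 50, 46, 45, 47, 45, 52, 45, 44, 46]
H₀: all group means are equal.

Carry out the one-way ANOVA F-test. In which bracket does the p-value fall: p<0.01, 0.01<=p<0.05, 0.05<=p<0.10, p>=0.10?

Group means [31.91, 28.92, 47.83], grand mean 36.343
SSB = Σnᵢ(x̄ᵢ−x̄)² = 2462.393; SSW = ΣΣ(x−x̄ᵢ)² = 639.492
MSB = 2462.393/2 = 1231.1966; MSW = 639.492/32 = 19.9841
F = MSB/MSW = 61.6087
df = (2, 32)
p-value (upper-tail) = 0.00000
→ bracket: p<0.01

p-value bracket: p<0.01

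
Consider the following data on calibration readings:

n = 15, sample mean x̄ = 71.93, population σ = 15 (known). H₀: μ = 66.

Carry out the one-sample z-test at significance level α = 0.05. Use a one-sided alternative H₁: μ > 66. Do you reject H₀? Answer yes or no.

SE = σ/√n = 15/√15 = 3.8730
z = (x̄−μ₀)/SE = (71.93−66)/3.8730 = 1.5311
p-value (one-sided, H₁ greater) = 0.06287
At α=0.05: p ≥ α → fail to reject H₀

reject H₀: no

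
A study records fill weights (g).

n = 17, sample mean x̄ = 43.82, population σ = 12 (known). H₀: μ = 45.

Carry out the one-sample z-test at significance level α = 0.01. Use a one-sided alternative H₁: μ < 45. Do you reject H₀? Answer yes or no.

SE = σ/√n = 12/√17 = 2.9104
z = (x̄−μ₀)/SE = (43.82−45)/2.9104 = -0.4054
p-value (one-sided, H₁ less) = 0.34258
At α=0.01: p ≥ α → fail to reject H₀

reject H₀: no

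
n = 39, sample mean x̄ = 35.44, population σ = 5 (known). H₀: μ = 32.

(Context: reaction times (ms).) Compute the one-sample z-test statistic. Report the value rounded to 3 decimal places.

test statistic = 4.297

SE = σ/√n = 5/√39 = 0.8006
z = (x̄−μ₀)/SE = (35.44−32)/0.8006 = 4.2966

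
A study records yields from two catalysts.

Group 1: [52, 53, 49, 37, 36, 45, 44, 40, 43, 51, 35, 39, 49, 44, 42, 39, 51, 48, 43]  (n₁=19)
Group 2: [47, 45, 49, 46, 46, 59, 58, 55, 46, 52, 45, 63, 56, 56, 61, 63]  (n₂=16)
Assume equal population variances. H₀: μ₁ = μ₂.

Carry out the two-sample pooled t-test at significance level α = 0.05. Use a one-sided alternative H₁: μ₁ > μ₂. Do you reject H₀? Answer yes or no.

reject H₀: no

x̄₁=44.211, s₁=5.653, n₁=19
x̄₂=52.938, s₂=6.708, n₂=16
s_p² = [18·5.653² + 15·6.708²]/33 = 37.8817
SE = √(s_p²·(1/19+1/16)) = 2.0884
t = (44.211−52.938)/2.0884 = -4.1788
df = 33
p-value (one-sided, H₁ greater) = 0.99990
At α=0.05: p ≥ α → fail to reject H₀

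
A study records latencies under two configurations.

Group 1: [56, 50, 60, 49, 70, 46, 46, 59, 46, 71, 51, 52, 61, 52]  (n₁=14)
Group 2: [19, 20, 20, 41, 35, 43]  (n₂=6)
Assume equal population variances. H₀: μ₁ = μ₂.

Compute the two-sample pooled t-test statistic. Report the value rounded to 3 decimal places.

x̄₁=54.929, s₁=8.306, n₁=14
x̄₂=29.667, s₂=11.272, n₂=6
s_p² = [13·8.306² + 5·11.272²]/18 = 85.1257
SE = √(s_p²·(1/14+1/6)) = 4.5020
t = (54.929−29.667)/4.5020 = 5.6113
df = 18

test statistic = 5.611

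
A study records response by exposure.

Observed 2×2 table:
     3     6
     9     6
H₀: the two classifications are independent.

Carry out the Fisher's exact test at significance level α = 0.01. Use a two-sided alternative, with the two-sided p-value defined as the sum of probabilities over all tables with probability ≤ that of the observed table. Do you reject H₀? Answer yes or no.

reject H₀: no

Margins: r₁=9, r₂=15, c₁=12, c₂=12, n=24
p_obs = C(9,3)·C(15,9)/C(24,12); sum pmf over tables with pmf ≤ p_obs
p-value (two-sided) = 0.40032
At α=0.01: p ≥ α → fail to reject H₀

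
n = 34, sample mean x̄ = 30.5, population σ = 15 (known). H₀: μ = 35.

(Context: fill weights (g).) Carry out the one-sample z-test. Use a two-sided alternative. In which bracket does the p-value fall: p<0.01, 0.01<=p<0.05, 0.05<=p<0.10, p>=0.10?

SE = σ/√n = 15/√34 = 2.5725
z = (x̄−μ₀)/SE = (30.5−35)/2.5725 = -1.7493
p-value (two-sided) = 0.08024
→ bracket: 0.05<=p<0.10

p-value bracket: 0.05<=p<0.10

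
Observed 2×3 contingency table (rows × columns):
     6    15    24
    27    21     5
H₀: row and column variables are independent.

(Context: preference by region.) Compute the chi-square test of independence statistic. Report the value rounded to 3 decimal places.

Row totals [45, 53], col totals [33, 36, 29], n=98
χ² = (6−15.15)²/15.15 + (15−16.53)²/16.53 + (24−13.32)²/13.32 + (27−17.85)²/17.85 + (21−19.47)²/19.47 + (5−15.68)²/15.68 = 26.3343
df = 2

test statistic = 26.334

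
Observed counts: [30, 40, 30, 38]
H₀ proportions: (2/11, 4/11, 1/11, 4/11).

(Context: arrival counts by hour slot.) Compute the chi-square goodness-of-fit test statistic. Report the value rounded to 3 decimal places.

n = 138; E_i = n·p_i = [25.09, 50.18, 12.55, 50.18]
χ² = (30−25.09)²/25.09 + (40−50.18)²/50.18 + (30−12.55)²/12.55 + (38−50.18)²/50.18 = 30.2681
df = 3

test statistic = 30.268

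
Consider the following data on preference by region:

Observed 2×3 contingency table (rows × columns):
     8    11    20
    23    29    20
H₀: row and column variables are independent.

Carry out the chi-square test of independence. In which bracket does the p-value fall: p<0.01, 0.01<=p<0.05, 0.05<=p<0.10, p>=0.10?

p-value bracket: 0.01<=p<0.05

Row totals [39, 72], col totals [31, 40, 40], n=111
χ² = (8−10.89)²/10.89 + (11−14.05)²/14.05 + (20−14.05)²/14.05 + (23−20.11)²/20.11 + (29−25.95)²/25.95 + (20−25.95)²/25.95 = 6.0851
df = 2
p-value (upper-tail) = 0.04771
→ bracket: 0.01<=p<0.05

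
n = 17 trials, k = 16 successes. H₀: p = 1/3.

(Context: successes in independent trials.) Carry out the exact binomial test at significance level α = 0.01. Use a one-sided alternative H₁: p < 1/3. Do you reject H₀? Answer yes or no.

Exact binomial: n=17, k=16, p₀=1/3=0.3333
P(X≤16) from Σ C(n,i)·p₀^i·(1−p₀)^(n−i)
p-value (one-sided, H₁ less) = 1.00000
At α=0.01: p ≥ α → fail to reject H₀

reject H₀: no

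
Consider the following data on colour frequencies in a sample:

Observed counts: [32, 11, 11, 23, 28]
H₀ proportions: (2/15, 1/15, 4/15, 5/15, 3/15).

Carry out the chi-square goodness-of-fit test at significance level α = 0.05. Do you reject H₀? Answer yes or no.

n = 105; E_i = n·p_i = [14.00, 7.00, 28.00, 35.00, 21.00]
χ² = (32−14.00)²/14.00 + (11−7.00)²/7.00 + (11−28.00)²/28.00 + (23−35.00)²/35.00 + (28−21.00)²/21.00 = 42.1976
df = 4
p-value (upper-tail) = 0.00000
At α=0.05: p < α → reject H₀

reject H₀: yes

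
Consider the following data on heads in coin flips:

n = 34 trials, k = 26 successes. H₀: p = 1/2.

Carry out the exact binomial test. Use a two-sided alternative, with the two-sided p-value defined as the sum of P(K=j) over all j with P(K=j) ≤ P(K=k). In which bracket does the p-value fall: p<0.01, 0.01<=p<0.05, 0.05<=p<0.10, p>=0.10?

p-value bracket: p<0.01

Exact binomial: n=34, k=26, p₀=1/2=0.5000
P(X=j) = C(n,j)·p₀^j·(1−p₀)^(n−j); p = Σ P(X=j) over j with P(X=j) ≤ P(X=26)
p-value (two-sided) = 0.00294
→ bracket: p<0.01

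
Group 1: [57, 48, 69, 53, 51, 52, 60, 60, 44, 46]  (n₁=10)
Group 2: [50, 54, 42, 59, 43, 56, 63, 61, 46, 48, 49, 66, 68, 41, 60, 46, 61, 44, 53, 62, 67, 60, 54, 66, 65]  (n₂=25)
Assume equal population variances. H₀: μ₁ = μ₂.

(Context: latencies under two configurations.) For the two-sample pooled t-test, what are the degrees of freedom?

df = n₁ + n₂ − 2 = 10 + 25 − 2 = 33

degrees of freedom = 33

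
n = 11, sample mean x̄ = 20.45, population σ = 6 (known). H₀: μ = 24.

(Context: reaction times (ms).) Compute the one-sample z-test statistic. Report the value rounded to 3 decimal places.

SE = σ/√n = 6/√11 = 1.8091
z = (x̄−μ₀)/SE = (20.45−24)/1.8091 = -1.9623

test statistic = -1.962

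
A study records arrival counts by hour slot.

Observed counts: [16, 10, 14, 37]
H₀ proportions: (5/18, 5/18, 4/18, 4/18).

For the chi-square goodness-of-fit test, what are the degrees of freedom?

df = k − 1 = 4 − 1 = 3

degrees of freedom = 3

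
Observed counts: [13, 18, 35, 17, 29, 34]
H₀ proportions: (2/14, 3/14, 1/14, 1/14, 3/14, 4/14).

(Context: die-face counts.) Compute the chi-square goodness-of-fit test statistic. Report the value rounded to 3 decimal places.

test statistic = 72.231

n = 146; E_i = n·p_i = [20.86, 31.29, 10.43, 10.43, 31.29, 41.71]
χ² = (13−20.86)²/20.86 + (18−31.29)²/31.29 + (35−10.43)²/10.43 + (17−10.43)²/10.43 + (29−31.29)²/31.29 + (34−41.71)²/41.71 = 72.2306
df = 5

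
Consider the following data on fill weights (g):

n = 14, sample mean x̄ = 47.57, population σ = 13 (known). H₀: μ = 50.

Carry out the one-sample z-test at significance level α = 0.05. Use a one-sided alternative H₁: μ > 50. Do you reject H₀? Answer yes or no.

reject H₀: no

SE = σ/√n = 13/√14 = 3.4744
z = (x̄−μ₀)/SE = (47.57−50)/3.4744 = -0.6994
p-value (one-sided, H₁ greater) = 0.75785
At α=0.05: p ≥ α → fail to reject H₀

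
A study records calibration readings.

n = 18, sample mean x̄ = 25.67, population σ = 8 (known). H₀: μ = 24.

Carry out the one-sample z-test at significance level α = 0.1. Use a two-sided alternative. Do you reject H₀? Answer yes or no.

SE = σ/√n = 8/√18 = 1.8856
z = (x̄−μ₀)/SE = (25.67−24)/1.8856 = 0.8857
p-value (two-sided) = 0.37581
At α=0.1: p ≥ α → fail to reject H₀

reject H₀: no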